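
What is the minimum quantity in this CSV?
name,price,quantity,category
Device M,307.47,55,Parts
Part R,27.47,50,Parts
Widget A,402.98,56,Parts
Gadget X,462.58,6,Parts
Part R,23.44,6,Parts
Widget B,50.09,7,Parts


Computing minimum quantity:
Values: [55, 50, 56, 6, 6, 7]
Min = 6

6


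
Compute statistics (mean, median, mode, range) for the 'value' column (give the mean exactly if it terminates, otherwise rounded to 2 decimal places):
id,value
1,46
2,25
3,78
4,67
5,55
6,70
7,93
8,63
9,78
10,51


Data: [46, 25, 78, 67, 55, 70, 93, 63, 78, 51]
Count: 10
Sum: 626
Mean: 626/10 = 62.6
Sorted: [25, 46, 51, 55, 63, 67, 70, 78, 78, 93]
Median: 65.0
Mode: 78 (2 times)
Range: 93 - 25 = 68
Min: 25, Max: 93

mean=62.6, median=65.0, mode=78, range=68


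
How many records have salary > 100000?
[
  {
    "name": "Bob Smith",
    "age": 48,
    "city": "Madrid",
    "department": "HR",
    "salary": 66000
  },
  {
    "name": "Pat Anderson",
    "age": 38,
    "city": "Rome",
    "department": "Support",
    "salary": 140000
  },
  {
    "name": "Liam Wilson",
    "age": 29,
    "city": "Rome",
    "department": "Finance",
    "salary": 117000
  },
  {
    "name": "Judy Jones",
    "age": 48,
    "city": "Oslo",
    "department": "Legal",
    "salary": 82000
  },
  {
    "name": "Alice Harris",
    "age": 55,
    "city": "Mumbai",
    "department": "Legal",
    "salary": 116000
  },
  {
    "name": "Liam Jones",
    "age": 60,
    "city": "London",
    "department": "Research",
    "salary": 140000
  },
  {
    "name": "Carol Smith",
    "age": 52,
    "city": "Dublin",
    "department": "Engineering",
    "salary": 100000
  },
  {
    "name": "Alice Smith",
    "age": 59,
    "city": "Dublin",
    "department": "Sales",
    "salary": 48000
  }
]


Data: 8 records
Condition: salary > 100000

Checking each record:
  Bob Smith: 66000
  Pat Anderson: 140000 MATCH
  Liam Wilson: 117000 MATCH
  Judy Jones: 82000
  Alice Harris: 116000 MATCH
  Liam Jones: 140000 MATCH
  Carol Smith: 100000
  Alice Smith: 48000

Count: 4

4


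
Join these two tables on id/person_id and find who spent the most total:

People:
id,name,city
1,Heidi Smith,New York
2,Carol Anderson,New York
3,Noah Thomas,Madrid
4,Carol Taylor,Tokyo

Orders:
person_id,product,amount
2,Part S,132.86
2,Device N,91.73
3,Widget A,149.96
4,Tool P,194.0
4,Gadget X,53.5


Join on: people.id = orders.person_id

Joined rows:
  Carol Anderson (New York) bought Part S for $132.86
  Carol Anderson (New York) bought Device N for $91.73
  Noah Thomas (Madrid) bought Widget A for $149.96
  Carol Taylor (Tokyo) bought Tool P for $194.0
  Carol Taylor (Tokyo) bought Gadget X for $53.5

Total per person:
  Carol Taylor: $247.50
  Carol Anderson: $224.59
  Noah Thomas: $149.96

Top spender: Carol Taylor ($247.50)

Carol Taylor ($247.50)


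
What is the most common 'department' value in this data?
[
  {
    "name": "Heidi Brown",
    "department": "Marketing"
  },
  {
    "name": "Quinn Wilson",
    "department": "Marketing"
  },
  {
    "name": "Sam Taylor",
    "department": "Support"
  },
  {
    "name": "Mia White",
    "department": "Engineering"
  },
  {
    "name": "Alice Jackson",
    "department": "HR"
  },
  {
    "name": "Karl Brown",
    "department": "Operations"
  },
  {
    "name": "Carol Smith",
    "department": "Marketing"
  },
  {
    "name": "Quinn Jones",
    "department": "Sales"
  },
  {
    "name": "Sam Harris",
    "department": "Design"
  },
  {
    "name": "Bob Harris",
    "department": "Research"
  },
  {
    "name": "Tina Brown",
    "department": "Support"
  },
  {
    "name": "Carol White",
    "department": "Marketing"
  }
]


Counting 'department' values across 12 records:

  Marketing: 4 ####
  Support: 2 ##
  Engineering: 1 #
  HR: 1 #
  Operations: 1 #
  Sales: 1 #
  Design: 1 #
  Research: 1 #

Most common: Marketing (4 times)

Marketing (4 times)


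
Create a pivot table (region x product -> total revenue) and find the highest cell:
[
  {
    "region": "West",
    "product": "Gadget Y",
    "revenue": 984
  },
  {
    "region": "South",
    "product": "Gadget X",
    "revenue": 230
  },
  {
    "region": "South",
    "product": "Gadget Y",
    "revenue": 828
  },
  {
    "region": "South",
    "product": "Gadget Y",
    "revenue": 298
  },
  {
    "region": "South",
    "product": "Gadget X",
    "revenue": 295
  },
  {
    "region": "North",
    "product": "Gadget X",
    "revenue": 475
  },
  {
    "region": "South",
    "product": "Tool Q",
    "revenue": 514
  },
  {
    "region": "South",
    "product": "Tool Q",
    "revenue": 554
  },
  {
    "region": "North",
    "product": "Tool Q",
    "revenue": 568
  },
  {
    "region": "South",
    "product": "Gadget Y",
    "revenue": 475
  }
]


Pivot: region (rows) x product (columns) -> total revenue

     Gadget X      Gadget Y      Tool Q      
North          475             0           568  
South          525          1601          1068  
West             0           984             0  

Highest: South / Gadget Y = $1601

South / Gadget Y = $1601


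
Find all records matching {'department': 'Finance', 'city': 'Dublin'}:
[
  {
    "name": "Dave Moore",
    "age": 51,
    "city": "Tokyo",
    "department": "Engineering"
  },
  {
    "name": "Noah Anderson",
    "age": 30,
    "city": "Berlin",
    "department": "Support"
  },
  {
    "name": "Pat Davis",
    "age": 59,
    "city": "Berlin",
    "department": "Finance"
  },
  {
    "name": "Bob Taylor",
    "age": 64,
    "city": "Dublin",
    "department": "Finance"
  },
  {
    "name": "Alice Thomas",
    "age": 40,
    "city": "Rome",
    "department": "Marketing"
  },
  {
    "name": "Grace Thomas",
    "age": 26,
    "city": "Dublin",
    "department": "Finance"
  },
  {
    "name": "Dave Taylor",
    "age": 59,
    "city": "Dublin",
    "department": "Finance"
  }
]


Search criteria: {'department': 'Finance', 'city': 'Dublin'}

Checking 7 records:
  Dave Moore: {department: Engineering, city: Tokyo}
  Noah Anderson: {department: Support, city: Berlin}
  Pat Davis: {department: Finance, city: Berlin}
  Bob Taylor: {department: Finance, city: Dublin} <-- MATCH
  Alice Thomas: {department: Marketing, city: Rome}
  Grace Thomas: {department: Finance, city: Dublin} <-- MATCH
  Dave Taylor: {department: Finance, city: Dublin} <-- MATCH

Matches: ["Bob Taylor", "Grace Thomas", "Dave Taylor"]

["Bob Taylor", "Grace Thomas", "Dave Taylor"]


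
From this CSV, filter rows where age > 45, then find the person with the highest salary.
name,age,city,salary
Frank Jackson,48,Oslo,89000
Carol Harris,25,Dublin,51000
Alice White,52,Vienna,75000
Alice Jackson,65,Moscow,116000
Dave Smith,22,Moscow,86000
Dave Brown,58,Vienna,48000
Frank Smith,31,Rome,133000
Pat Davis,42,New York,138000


Filter: age > 45
Sort by: salary (descending)

Filtered records (4):
  Alice Jackson, age 65, salary $116000
  Frank Jackson, age 48, salary $89000
  Alice White, age 52, salary $75000
  Dave Brown, age 58, salary $48000

Highest salary: Alice Jackson ($116000)

Alice Jackson


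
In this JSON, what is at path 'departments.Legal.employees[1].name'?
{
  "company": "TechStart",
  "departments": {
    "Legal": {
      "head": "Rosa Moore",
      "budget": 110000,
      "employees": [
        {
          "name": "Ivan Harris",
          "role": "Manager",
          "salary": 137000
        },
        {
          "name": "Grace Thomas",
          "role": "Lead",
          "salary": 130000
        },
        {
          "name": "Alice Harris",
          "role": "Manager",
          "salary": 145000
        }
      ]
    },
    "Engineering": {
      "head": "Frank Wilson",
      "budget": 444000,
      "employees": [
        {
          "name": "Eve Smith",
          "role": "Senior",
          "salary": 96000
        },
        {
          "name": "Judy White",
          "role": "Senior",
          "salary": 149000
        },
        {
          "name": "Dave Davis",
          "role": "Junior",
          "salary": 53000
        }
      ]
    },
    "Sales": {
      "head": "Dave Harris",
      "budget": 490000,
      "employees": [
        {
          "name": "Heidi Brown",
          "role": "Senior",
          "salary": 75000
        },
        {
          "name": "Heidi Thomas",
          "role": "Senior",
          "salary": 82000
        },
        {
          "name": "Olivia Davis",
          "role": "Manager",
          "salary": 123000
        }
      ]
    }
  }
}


Path: departments.Legal.employees[1].name

Navigate:
  -> departments
  -> Legal
  -> employees[1].name = 'Grace Thomas'

Grace Thomas


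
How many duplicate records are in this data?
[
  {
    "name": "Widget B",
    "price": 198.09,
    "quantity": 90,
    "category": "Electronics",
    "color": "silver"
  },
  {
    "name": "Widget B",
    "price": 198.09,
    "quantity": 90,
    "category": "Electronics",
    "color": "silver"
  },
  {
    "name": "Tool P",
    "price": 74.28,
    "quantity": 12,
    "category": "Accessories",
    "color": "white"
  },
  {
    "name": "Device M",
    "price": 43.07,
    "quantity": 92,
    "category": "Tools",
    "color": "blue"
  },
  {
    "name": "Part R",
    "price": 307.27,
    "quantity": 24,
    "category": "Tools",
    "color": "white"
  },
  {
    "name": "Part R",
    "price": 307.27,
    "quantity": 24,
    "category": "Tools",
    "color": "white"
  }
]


Checking 6 records for duplicates:

  Row 1: Widget B ($198.09, qty 90)
  Row 2: Widget B ($198.09, qty 90) <-- DUPLICATE
  Row 3: Tool P ($74.28, qty 12)
  Row 4: Device M ($43.07, qty 92)
  Row 5: Part R ($307.27, qty 24)
  Row 6: Part R ($307.27, qty 24) <-- DUPLICATE

Duplicates found: 2
Unique records: 4

2 duplicates, 4 unique


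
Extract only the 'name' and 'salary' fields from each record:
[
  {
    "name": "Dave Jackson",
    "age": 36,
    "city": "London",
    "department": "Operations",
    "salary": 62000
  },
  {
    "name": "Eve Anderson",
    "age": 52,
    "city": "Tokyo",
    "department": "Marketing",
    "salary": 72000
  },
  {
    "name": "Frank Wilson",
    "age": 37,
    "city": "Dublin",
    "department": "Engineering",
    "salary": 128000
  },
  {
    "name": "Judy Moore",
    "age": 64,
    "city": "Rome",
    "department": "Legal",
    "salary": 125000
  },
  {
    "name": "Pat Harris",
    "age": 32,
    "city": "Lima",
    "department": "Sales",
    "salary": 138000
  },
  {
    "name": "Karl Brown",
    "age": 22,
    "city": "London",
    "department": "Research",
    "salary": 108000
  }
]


Original: 6 records with fields: name, age, city, department, salary
Keep: ['name', 'salary']
Drop: ['age', 'city', 'department']
Result: 6 records, 2 fields each

[
  {
    "name": "Dave Jackson",
    "salary": 62000
  },
  {
    "name": "Eve Anderson",
    "salary": 72000
  },
  {
    "name": "Frank Wilson",
    "salary": 128000
  },
  {
    "name": "Judy Moore",
    "salary": 125000
  },
  {
    "name": "Pat Harris",
    "salary": 138000
  },
  {
    "name": "Karl Brown",
    "salary": 108000
  }
]


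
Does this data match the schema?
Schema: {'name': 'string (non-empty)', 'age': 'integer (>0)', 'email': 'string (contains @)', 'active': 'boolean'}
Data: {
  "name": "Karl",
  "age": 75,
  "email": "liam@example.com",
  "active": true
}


Validating each field against schema:
  name: OK (non-empty string)
  age: OK (positive integer)
  email: OK (string with @)
  active: OK (boolean)

Result: VALID

VALID


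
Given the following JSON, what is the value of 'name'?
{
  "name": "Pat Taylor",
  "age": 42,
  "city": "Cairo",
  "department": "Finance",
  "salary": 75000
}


Looking up field 'name'
Value: Pat Taylor

Pat Taylor


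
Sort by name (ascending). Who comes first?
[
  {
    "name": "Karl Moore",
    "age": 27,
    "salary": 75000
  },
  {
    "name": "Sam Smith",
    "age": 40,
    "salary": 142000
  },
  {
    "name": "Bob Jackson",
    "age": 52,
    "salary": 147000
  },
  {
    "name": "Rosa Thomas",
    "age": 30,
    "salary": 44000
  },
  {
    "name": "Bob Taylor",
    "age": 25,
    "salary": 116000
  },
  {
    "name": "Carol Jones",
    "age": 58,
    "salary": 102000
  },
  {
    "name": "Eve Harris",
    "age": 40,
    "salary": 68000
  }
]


Sort by: name (ascending)

Sorted order:
  1. Bob Jackson (name = Bob Jackson)
  2. Bob Taylor (name = Bob Taylor)
  3. Carol Jones (name = Carol Jones)
  4. Eve Harris (name = Eve Harris)
  5. Karl Moore (name = Karl Moore)
  6. Rosa Thomas (name = Rosa Thomas)
  7. Sam Smith (name = Sam Smith)

First: Bob Jackson

Bob Jackson


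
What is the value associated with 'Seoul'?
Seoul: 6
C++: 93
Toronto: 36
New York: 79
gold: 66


Looking up key 'Seoul'
Value: 6

6


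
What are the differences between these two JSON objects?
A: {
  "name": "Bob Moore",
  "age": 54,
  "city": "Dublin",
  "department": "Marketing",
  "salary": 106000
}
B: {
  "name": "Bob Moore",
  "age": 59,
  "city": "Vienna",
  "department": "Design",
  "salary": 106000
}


Comparing each field (in key order):
  name: same
  age: DIFFERENT
  city: DIFFERENT
  department: DIFFERENT
  salary: same
Differences:
  age: 54 -> 59
  city: Dublin -> Vienna
  department: Marketing -> Design

3 field(s) changed

3 changes: age, city, department


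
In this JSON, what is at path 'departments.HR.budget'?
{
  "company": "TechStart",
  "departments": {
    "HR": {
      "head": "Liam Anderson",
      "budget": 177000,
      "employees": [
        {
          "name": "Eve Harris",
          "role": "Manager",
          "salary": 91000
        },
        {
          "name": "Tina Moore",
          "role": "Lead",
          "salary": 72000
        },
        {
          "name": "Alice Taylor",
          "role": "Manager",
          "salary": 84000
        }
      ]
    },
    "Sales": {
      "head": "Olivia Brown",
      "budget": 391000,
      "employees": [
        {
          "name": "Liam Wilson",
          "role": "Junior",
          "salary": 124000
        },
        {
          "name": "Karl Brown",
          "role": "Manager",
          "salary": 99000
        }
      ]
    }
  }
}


Path: departments.HR.budget

Navigate:
  -> departments
  -> HR
  -> budget = 177000

177000


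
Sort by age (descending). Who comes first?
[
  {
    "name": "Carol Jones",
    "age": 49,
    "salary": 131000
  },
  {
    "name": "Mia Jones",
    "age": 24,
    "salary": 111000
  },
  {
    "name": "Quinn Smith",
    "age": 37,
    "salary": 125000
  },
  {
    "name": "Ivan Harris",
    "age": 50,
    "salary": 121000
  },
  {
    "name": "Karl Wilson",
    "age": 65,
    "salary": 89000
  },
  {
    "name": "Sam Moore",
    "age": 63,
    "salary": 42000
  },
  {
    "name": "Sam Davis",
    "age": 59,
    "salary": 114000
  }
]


Sort by: age (descending)

Sorted order:
  1. Karl Wilson (age = 65)
  2. Sam Moore (age = 63)
  3. Sam Davis (age = 59)
  4. Ivan Harris (age = 50)
  5. Carol Jones (age = 49)
  6. Quinn Smith (age = 37)
  7. Mia Jones (age = 24)

First: Karl Wilson

Karl Wilson


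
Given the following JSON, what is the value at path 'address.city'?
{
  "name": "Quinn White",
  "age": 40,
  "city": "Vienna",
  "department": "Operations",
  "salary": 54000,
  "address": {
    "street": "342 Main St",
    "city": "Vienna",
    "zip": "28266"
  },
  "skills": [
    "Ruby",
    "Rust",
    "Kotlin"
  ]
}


Query: address.city
Path: address -> city
Value: Vienna

Vienna


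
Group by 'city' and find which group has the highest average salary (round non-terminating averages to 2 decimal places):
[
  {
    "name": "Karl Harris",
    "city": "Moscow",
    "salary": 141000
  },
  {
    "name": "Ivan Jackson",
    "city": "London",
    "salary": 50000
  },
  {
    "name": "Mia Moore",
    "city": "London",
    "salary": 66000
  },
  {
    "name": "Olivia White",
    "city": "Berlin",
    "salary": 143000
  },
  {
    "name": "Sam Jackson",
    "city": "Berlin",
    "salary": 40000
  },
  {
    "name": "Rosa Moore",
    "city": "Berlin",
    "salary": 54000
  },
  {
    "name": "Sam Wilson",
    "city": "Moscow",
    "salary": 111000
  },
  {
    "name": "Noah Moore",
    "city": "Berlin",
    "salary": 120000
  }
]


Group by: city

Groups:
  Berlin: 4 people, avg salary = 357000/4 = $89250
  London: 2 people, avg salary = 116000/2 = $58000
  Moscow: 2 people, avg salary = 252000/2 = $126000

Highest average salary: Moscow ($126000)

Moscow ($126000)


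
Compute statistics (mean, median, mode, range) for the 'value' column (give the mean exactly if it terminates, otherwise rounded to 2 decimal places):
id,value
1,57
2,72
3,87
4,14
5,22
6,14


Data: [57, 72, 87, 14, 22, 14]
Count: 6
Sum: 266
Mean: 266/6 ≈ 44.33 (rounded to 2 decimal places)
Sorted: [14, 14, 22, 57, 72, 87]
Median: 39.5
Mode: 14 (2 times)
Range: 87 - 14 = 73
Min: 14, Max: 87

mean≈44.33, median=39.5, mode=14, range=73


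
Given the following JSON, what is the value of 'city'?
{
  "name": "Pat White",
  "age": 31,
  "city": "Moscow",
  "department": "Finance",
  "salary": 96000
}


Looking up field 'city'
Value: Moscow

Moscow


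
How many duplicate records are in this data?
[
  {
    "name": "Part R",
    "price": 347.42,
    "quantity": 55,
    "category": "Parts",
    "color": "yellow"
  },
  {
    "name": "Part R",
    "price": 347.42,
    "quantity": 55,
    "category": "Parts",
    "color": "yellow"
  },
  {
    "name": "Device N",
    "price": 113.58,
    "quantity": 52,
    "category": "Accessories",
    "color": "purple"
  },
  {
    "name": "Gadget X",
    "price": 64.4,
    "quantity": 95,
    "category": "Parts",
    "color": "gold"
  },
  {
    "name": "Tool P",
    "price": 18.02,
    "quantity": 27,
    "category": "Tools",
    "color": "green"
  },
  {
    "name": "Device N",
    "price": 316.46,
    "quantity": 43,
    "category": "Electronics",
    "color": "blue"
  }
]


Checking 6 records for duplicates:

  Row 1: Part R ($347.42, qty 55)
  Row 2: Part R ($347.42, qty 55) <-- DUPLICATE
  Row 3: Device N ($113.58, qty 52)
  Row 4: Gadget X ($64.4, qty 95)
  Row 5: Tool P ($18.02, qty 27)
  Row 6: Device N ($316.46, qty 43)

Duplicates found: 1
Unique records: 5

1 duplicates, 5 unique


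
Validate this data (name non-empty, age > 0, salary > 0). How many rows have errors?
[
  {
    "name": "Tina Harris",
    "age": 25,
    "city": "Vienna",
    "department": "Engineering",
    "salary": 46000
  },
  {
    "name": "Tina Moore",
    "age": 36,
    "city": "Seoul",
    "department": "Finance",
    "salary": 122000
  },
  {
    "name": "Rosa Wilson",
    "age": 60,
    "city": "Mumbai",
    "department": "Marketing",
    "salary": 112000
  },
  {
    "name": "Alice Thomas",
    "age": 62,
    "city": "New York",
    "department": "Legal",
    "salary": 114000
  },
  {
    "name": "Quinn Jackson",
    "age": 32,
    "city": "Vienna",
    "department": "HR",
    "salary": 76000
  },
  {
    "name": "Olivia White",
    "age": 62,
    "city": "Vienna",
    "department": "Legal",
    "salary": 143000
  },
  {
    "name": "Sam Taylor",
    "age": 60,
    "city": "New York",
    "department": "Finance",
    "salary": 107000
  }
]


Validating 7 records:
Rules: name non-empty, age > 0, salary > 0

  Row 1 (Tina Harris): OK
  Row 2 (Tina Moore): OK
  Row 3 (Rosa Wilson): OK
  Row 4 (Alice Thomas): OK
  Row 5 (Quinn Jackson): OK
  Row 6 (Olivia White): OK
  Row 7 (Sam Taylor): OK

Total errors: 0

0 errors


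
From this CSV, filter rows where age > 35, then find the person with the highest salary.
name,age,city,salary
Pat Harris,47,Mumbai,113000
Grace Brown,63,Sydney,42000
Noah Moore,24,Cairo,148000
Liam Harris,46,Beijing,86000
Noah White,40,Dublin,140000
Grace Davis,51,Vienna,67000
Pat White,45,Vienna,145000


Filter: age > 35
Sort by: salary (descending)

Filtered records (6):
  Pat White, age 45, salary $145000
  Noah White, age 40, salary $140000
  Pat Harris, age 47, salary $113000
  Liam Harris, age 46, salary $86000
  Grace Davis, age 51, salary $67000
  Grace Brown, age 63, salary $42000

Highest salary: Pat White ($145000)

Pat White


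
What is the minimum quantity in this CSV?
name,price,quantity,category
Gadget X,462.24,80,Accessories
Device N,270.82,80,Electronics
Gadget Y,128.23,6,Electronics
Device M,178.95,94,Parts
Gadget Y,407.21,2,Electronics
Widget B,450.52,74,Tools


Computing minimum quantity:
Values: [80, 80, 6, 94, 2, 74]
Min = 2

2


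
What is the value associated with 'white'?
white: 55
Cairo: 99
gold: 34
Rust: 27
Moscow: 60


Looking up key 'white'
Value: 55

55


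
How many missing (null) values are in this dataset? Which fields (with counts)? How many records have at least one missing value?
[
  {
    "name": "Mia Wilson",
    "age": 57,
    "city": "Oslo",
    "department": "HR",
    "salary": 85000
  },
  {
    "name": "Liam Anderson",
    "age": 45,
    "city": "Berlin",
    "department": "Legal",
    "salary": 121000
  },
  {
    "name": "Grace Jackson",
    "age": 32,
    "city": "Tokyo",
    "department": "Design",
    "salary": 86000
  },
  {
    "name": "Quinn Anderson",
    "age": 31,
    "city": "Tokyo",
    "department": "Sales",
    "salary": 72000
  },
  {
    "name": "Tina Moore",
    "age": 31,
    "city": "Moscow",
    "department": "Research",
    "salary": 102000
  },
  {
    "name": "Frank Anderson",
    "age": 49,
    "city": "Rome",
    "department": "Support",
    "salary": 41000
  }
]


Checking for missing (null) values in 6 records:

  Mia Wilson: complete
  Liam Anderson: complete
  Grace Jackson: complete
  Quinn Anderson: complete
  Tina Moore: complete
  Frank Anderson: complete

Per field:
  name: 0 missing
  age: 0 missing
  city: 0 missing
  department: 0 missing
  salary: 0 missing

Total missing values: 0
Records with any missing: 0

0 missing values (none); 0 incomplete records


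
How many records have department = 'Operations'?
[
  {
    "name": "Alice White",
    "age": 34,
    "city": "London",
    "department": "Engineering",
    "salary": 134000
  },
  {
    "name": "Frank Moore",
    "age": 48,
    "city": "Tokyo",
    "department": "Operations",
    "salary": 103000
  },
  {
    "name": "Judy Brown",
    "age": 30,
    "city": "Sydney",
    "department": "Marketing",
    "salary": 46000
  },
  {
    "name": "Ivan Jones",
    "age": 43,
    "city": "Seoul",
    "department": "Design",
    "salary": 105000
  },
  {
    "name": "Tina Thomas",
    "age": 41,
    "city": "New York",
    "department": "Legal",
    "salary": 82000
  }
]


Data: 5 records
Condition: department = 'Operations'

Checking each record:
  Alice White: Engineering
  Frank Moore: Operations MATCH
  Judy Brown: Marketing
  Ivan Jones: Design
  Tina Thomas: Legal

Count: 1

1


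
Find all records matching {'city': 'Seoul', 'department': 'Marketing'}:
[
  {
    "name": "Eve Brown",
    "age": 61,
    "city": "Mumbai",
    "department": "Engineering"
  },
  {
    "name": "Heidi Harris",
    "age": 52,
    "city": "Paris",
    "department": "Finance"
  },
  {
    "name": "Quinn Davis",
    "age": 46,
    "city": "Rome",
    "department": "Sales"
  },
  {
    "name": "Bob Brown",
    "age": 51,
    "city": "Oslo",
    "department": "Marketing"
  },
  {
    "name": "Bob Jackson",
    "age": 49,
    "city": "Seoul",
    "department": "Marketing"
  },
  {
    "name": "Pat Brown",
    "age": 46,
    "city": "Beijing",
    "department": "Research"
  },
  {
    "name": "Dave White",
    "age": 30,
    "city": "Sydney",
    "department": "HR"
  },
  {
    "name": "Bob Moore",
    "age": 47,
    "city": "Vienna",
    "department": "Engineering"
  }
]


Search criteria: {'city': 'Seoul', 'department': 'Marketing'}

Checking 8 records:
  Eve Brown: {city: Mumbai, department: Engineering}
  Heidi Harris: {city: Paris, department: Finance}
  Quinn Davis: {city: Rome, department: Sales}
  Bob Brown: {city: Oslo, department: Marketing}
  Bob Jackson: {city: Seoul, department: Marketing} <-- MATCH
  Pat Brown: {city: Beijing, department: Research}
  Dave White: {city: Sydney, department: HR}
  Bob Moore: {city: Vienna, department: Engineering}

Matches: ["Bob Jackson"]

["Bob Jackson"]


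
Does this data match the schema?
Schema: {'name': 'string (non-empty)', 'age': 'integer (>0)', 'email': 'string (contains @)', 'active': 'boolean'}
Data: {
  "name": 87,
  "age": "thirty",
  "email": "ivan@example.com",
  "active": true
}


Validating each field against schema:
  name: FAIL (87 is not a string)
  age: FAIL ("thirty" is not an integer)
  email: OK (string with @)
  active: OK (boolean)

Result: INVALID (2 errors: name, age)

INVALID (2 errors: name, age)


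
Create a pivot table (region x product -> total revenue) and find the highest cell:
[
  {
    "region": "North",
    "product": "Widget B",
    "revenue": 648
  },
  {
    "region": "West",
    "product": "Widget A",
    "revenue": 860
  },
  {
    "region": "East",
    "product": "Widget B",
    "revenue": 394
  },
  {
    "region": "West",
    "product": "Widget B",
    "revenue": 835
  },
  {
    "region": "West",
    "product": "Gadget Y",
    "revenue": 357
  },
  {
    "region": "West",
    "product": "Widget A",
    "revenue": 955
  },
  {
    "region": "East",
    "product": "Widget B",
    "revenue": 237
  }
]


Pivot: region (rows) x product (columns) -> total revenue

     Gadget Y      Widget A      Widget B    
East             0             0           631  
North            0             0           648  
West           357          1815           835  

Highest: West / Widget A = $1815

West / Widget A = $1815


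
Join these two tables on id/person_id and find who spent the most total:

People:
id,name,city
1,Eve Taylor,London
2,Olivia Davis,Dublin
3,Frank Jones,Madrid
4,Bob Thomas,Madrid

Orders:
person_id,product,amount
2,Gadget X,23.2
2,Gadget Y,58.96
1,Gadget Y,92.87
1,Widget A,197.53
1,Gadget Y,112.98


Join on: people.id = orders.person_id

Joined rows:
  Olivia Davis (Dublin) bought Gadget X for $23.2
  Olivia Davis (Dublin) bought Gadget Y for $58.96
  Eve Taylor (London) bought Gadget Y for $92.87
  Eve Taylor (London) bought Widget A for $197.53
  Eve Taylor (London) bought Gadget Y for $112.98

Total per person:
  Eve Taylor: $403.38
  Olivia Davis: $82.16

Top spender: Eve Taylor ($403.38)

Eve Taylor ($403.38)


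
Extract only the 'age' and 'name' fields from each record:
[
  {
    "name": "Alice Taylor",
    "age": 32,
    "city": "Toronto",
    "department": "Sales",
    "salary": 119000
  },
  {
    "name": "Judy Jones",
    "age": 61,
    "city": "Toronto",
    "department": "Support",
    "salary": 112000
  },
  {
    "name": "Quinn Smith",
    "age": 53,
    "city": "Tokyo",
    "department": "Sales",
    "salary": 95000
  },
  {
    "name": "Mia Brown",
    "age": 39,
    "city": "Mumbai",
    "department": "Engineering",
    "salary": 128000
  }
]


Original: 4 records with fields: name, age, city, department, salary
Keep: ['age', 'name']
Drop: ['city', 'department', 'salary']
Result: 4 records, 2 fields each

[
  {
    "age": 32,
    "name": "Alice Taylor"
  },
  {
    "age": 61,
    "name": "Judy Jones"
  },
  {
    "age": 53,
    "name": "Quinn Smith"
  },
  {
    "age": 39,
    "name": "Mia Brown"
  }
]


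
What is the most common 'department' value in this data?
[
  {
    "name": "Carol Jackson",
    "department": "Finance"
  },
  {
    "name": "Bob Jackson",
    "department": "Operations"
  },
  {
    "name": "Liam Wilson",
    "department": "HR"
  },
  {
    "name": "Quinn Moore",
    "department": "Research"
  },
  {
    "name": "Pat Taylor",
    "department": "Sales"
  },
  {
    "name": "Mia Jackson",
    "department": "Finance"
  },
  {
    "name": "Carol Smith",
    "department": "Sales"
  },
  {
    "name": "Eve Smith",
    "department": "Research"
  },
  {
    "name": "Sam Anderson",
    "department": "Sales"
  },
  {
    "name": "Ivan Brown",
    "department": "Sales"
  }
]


Counting 'department' values across 10 records:

  Sales: 4 ####
  Finance: 2 ##
  Research: 2 ##
  Operations: 1 #
  HR: 1 #

Most common: Sales (4 times)

Sales (4 times)


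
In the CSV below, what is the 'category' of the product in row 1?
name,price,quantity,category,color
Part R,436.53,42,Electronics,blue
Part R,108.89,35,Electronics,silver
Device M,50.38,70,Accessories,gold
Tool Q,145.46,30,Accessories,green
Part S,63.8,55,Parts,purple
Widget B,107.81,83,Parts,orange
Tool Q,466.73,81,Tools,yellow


Query: Row 1 ('Part R'), column 'category'
Value: Electronics

Electronics


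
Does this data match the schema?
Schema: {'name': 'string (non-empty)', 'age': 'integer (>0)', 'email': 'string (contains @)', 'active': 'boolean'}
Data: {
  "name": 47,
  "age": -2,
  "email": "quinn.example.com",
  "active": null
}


Validating each field against schema:
  name: FAIL (47 is not a string)
  age: FAIL (-2 is not > 0)
  email: FAIL ("quinn.example.com" does not contain @)
  active: FAIL (null is not a boolean)

Result: INVALID (4 errors: name, age, email, active)

INVALID (4 errors: name, age, email, active)


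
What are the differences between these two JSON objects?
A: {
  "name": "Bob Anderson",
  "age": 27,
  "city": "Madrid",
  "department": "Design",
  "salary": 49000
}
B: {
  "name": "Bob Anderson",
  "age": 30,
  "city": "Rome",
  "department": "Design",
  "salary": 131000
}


Comparing each field (in key order):
  name: same
  age: DIFFERENT
  city: DIFFERENT
  department: same
  salary: DIFFERENT
Differences:
  age: 27 -> 30
  city: Madrid -> Rome
  salary: 49000 -> 131000

3 field(s) changed

3 changes: age, city, salary


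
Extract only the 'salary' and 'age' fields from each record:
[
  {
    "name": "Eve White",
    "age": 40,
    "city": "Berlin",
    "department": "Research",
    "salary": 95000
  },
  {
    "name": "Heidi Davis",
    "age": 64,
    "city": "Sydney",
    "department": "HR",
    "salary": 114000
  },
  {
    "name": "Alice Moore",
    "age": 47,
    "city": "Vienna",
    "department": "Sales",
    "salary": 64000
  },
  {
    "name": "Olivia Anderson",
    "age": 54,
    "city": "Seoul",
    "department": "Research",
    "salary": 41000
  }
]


Original: 4 records with fields: name, age, city, department, salary
Keep: ['salary', 'age']
Drop: ['name', 'city', 'department']
Result: 4 records, 2 fields each

[
  {
    "salary": 95000,
    "age": 40
  },
  {
    "salary": 114000,
    "age": 64
  },
  {
    "salary": 64000,
    "age": 47
  },
  {
    "salary": 41000,
    "age": 54
  }
]


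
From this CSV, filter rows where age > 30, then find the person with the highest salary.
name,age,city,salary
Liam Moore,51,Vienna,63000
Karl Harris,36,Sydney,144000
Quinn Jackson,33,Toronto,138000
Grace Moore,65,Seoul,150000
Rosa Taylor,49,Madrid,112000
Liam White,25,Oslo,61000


Filter: age > 30
Sort by: salary (descending)

Filtered records (5):
  Grace Moore, age 65, salary $150000
  Karl Harris, age 36, salary $144000
  Quinn Jackson, age 33, salary $138000
  Rosa Taylor, age 49, salary $112000
  Liam Moore, age 51, salary $63000

Highest salary: Grace Moore ($150000)

Grace Moore


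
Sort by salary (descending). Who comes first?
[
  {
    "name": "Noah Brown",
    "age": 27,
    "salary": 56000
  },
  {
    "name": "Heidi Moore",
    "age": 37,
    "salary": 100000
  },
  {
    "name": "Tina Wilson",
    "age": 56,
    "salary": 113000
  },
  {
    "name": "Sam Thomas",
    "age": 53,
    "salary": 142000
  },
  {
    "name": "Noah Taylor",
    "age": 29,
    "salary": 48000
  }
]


Sort by: salary (descending)

Sorted order:
  1. Sam Thomas (salary = 142000)
  2. Tina Wilson (salary = 113000)
  3. Heidi Moore (salary = 100000)
  4. Noah Brown (salary = 56000)
  5. Noah Taylor (salary = 48000)

First: Sam Thomas

Sam Thomas


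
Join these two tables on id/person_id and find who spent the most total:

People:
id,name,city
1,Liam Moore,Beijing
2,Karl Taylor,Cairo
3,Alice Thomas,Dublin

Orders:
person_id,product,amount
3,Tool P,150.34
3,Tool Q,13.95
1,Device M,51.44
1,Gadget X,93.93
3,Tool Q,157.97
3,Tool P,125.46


Join on: people.id = orders.person_id

Joined rows:
  Alice Thomas (Dublin) bought Tool P for $150.34
  Alice Thomas (Dublin) bought Tool Q for $13.95
  Liam Moore (Beijing) bought Device M for $51.44
  Liam Moore (Beijing) bought Gadget X for $93.93
  Alice Thomas (Dublin) bought Tool Q for $157.97
  Alice Thomas (Dublin) bought Tool P for $125.46

Total per person:
  Alice Thomas: $447.72
  Liam Moore: $145.37

Top spender: Alice Thomas ($447.72)

Alice Thomas ($447.72)


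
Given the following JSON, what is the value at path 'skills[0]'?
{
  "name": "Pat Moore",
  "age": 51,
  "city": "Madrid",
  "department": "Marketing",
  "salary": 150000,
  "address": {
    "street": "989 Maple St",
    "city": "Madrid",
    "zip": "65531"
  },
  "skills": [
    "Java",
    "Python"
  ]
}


Query: skills[0]
Path: skills -> first element
Value: Java

Java


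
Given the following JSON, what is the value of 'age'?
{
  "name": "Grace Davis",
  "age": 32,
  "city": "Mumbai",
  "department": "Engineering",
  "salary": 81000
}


Looking up field 'age'
Value: 32

32


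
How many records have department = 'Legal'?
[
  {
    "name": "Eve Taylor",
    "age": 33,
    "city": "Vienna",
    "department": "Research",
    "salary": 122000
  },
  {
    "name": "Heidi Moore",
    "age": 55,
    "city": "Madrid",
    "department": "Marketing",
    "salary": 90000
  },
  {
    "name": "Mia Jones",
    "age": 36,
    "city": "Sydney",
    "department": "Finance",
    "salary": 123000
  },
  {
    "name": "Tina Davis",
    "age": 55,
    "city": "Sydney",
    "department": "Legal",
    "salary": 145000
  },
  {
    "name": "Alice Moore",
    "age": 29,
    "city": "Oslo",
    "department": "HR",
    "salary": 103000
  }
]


Data: 5 records
Condition: department = 'Legal'

Checking each record:
  Eve Taylor: Research
  Heidi Moore: Marketing
  Mia Jones: Finance
  Tina Davis: Legal MATCH
  Alice Moore: HR

Count: 1

1


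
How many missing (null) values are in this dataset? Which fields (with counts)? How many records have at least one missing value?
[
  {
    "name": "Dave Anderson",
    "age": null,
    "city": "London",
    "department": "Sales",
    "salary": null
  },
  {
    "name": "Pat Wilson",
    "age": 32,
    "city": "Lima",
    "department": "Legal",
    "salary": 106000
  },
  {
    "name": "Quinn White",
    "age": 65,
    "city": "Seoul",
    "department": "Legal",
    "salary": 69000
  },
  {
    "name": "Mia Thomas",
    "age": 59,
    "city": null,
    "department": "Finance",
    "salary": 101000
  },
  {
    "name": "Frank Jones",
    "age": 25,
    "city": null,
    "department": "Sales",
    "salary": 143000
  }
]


Checking for missing (null) values in 5 records:

  Dave Anderson: age, salary
  Pat Wilson: complete
  Quinn White: complete
  Mia Thomas: city
  Frank Jones: city

Per field:
  name: 0 missing
  age: 1 missing
  city: 2 missing
  department: 0 missing
  salary: 1 missing

Total missing values: 4
Records with any missing: 3

4 missing values (age: 1, city: 2, salary: 1); 3 incomplete records


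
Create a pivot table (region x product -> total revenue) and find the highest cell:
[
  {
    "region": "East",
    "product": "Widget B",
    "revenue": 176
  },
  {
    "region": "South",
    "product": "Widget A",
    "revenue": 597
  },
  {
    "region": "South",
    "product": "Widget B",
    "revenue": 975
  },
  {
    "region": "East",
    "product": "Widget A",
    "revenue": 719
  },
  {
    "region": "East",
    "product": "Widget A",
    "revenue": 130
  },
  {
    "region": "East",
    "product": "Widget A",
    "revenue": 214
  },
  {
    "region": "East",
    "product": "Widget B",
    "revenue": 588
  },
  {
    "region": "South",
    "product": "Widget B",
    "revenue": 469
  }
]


Pivot: region (rows) x product (columns) -> total revenue

     Widget A      Widget B    
East          1063           764  
South          597          1444  

Highest: South / Widget B = $1444

South / Widget B = $1444


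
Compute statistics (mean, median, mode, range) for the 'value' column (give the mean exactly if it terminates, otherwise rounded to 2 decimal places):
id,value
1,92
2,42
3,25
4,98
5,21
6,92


Data: [92, 42, 25, 98, 21, 92]
Count: 6
Sum: 370
Mean: 370/6 ≈ 61.67 (rounded to 2 decimal places)
Sorted: [21, 25, 42, 92, 92, 98]
Median: 67.0
Mode: 92 (2 times)
Range: 98 - 21 = 77
Min: 21, Max: 98

mean≈61.67, median=67.0, mode=92, range=77


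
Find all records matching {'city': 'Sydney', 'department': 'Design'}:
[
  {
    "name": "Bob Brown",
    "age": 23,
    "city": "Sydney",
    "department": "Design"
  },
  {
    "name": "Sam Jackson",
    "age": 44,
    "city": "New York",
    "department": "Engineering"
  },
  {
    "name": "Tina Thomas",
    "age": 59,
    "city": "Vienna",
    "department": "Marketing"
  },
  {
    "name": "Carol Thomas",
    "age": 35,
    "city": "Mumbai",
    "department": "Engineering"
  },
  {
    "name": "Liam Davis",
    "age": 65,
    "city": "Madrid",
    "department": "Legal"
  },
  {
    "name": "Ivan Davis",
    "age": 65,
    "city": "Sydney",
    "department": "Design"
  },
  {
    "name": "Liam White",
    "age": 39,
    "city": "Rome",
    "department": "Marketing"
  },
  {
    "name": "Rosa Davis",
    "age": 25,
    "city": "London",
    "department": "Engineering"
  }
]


Search criteria: {'city': 'Sydney', 'department': 'Design'}

Checking 8 records:
  Bob Brown: {city: Sydney, department: Design} <-- MATCH
  Sam Jackson: {city: New York, department: Engineering}
  Tina Thomas: {city: Vienna, department: Marketing}
  Carol Thomas: {city: Mumbai, department: Engineering}
  Liam Davis: {city: Madrid, department: Legal}
  Ivan Davis: {city: Sydney, department: Design} <-- MATCH
  Liam White: {city: Rome, department: Marketing}
  Rosa Davis: {city: London, department: Engineering}

Matches: ["Bob Brown", "Ivan Davis"]

["Bob Brown", "Ivan Davis"]


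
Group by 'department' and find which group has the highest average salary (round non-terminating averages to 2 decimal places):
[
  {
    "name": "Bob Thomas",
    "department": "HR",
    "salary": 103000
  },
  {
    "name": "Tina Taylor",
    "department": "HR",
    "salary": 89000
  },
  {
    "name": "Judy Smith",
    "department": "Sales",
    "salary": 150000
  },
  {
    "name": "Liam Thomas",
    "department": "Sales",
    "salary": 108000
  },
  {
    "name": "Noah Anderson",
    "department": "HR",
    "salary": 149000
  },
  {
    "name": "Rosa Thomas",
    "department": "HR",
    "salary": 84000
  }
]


Group by: department

Groups:
  HR: 4 people, avg salary = 425000/4 = $106250
  Sales: 2 people, avg salary = 258000/2 = $129000

Highest average salary: Sales ($129000)

Sales ($129000)


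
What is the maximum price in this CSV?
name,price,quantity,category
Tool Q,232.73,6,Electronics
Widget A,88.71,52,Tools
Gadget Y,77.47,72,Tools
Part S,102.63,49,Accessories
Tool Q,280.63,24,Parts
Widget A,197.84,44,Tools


Computing maximum price:
Values: [232.73, 88.71, 77.47, 102.63, 280.63, 197.84]
Max = 280.63

280.63


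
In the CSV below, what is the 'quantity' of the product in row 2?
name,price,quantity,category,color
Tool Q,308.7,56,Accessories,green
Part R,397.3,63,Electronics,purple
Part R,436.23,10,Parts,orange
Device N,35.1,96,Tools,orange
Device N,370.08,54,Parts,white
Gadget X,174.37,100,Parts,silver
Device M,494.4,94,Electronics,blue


Query: Row 2 ('Part R'), column 'quantity'
Value: 63

63


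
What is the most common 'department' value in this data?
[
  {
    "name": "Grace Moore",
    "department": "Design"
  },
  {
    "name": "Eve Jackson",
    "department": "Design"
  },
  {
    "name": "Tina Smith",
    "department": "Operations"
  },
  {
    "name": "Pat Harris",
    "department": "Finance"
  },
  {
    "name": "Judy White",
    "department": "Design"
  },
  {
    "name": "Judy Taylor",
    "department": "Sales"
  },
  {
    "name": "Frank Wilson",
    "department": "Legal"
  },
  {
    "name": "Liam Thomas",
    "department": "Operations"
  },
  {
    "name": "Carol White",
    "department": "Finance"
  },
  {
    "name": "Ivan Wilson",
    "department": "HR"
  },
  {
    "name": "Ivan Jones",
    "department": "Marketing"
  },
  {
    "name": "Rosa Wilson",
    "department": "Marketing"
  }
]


Counting 'department' values across 12 records:

  Design: 3 ###
  Operations: 2 ##
  Finance: 2 ##
  Marketing: 2 ##
  Sales: 1 #
  Legal: 1 #
  HR: 1 #

Most common: Design (3 times)

Design (3 times)
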